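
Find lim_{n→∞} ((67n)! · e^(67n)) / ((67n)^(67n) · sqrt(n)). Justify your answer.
lim = sqrt(2π·67)

Stirling: (67n)! ~ sqrt(2π·67n) · (67n/e)^(67n). Hence
  (67n)! · e^(67n) / (67n)^(67n) ~ sqrt(2π·67n).
Dividing by sqrt(n): sqrt(2π·67n) / sqrt(n) = sqrt(2π·67) · n^((1−1)/2), so the limit is sqrt(2π·67).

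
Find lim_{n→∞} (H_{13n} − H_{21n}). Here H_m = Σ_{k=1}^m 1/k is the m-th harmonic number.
lim = ln(13/21)

Euler-Maclaurin gives H_m = ln m + γ + 1/(2m) + O(1/m^2). The γ and O(1/m) terms cancel in the difference:
  H_{13n} − H_{21n} = ln(13n) − ln(21n) + O(1/n) = ln(13/21) + O(1/n).
Hence the limit is ln(13/21).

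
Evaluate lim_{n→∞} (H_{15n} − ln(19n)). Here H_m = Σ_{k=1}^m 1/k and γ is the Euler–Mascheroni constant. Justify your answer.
lim = ln(15/19) + γ

By Euler-Maclaurin, H_m = ln m + γ + O(1/m). So
  H_{15n} − ln(19n) = ln(15n) + γ − ln(19n) + O(1/n)
                       = ln(15/19) + γ + O(1/n).
Hence the limit is ln(15/19) + γ.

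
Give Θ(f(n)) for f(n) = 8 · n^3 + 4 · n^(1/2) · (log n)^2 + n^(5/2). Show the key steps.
f(n) ∈ Θ(n^3)

Compare the terms by growth order. For large n, n^a · (log n)^b dominates n^a' · (log n)^b' iff a > a', or (a = a' and b > b'). Ranking the 3 terms shows the dominant one is 8 · n^3. Hence f(n) ∈ Θ(n^3).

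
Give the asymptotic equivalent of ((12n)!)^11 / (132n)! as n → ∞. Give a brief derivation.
((12n)!)^11/(132n)! ~ ((2π·12n)^(10/2) / sqrt(11)) · 11^(−11·12n)  →  0

Write N = 12n. Stirling: N! ~ sqrt(2π N)(N/e)^N and (11N)! ~ sqrt(2π·11N)·(11N/e)^(11N).
  (N!)^11/(11N)! ~ (2π N)^(11/2) (N/e)^(11N) / [sqrt(2π·11N) (11N/e)^(11N)]
     = (2π N)^(11/2) / sqrt(2π·11N) · (N/(11N))^(11N)
     = (2π N)^((11−1)/2) / sqrt(11) · 11^(−11N).
Since 11^11 > 1, the factor 11^(−11N) decays exponentially, so the ratio → 0. Substituting N = 12n gives the stated form.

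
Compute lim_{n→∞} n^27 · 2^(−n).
lim = 0

Exponentials with base > 1 dominate every fixed polynomial: for any fixed c, n^c / 2^n → 0 as n → ∞ (e.g. by the ratio test, or by writing 2^n = e^(n ln 2) and noting e^(n ln 2) / n^c → ∞). Hence n^27 · 2^(−n) = n^27 / 2^n → 0.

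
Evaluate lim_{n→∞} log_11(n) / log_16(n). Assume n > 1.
lim = ln(16) / ln(11) = log_11(16)

Change of base: log_11(n) = ln n / ln 11 and log_16(n) = ln n / ln 16. The ratio is (ln n / ln 11) · (ln 16 / ln n) = ln 16 / ln 11, a constant independent of n. So the limit is ln 16 / ln 11 = log_11(16).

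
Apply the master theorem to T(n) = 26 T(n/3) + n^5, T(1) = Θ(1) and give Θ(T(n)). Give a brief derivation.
T(n) = Θ(n^5)

log_3 26 ≈ 2.966. f(n) = n^5 dominates n^(log_3 26) since 5 > 2.966, and the regularity condition a·f(n/b) = 26·(n/3)^5 = (26/243)·n^5 ≤ c·f(n) holds with c = 26/243 ≈ 0.107 < 1. So this is Case 3: T(n) = Θ(f(n)) = Θ(n^5).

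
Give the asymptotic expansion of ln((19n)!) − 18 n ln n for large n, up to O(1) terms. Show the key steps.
ln((19n)!) − 18 n ln n = n ln n + 19(ln 19 − 1) n + (1/2) ln(2π·19n) + O(1/n)

Stirling: ln((19n)!) = 19n ln(19n) − 19n + (1/2) ln(2π·19n) + O(1/n).
Expand 19n ln(19n) = 19n (ln n + ln 19) = 19n ln n + 19n ln 19.
Subtract 18n ln n: leading term is (19 − 18) n ln n = n ln n. The next term is 19n ln 19 − 19n = 19(ln 19 − 1) n. Then the (1/2) ln(2π·19n) correction.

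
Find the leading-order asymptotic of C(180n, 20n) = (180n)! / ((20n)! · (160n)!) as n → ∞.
C(180n, 20n) ~ (387420489/16777216)^(20n) · sqrt(9/(16π·20n))

Write N = 20n. Apply Stirling to each factorial:
  (9N)! ~ sqrt(2π·9N) · (9N/e)^(9N),
  N! ~ sqrt(2π N) · (N/e)^N,
  (8N)! ~ sqrt(2π·8N) · (8N/e)^(8N).
The exponential factors combine to (9N)^(9N) / (N^N · (8N)^(8N)) = 9^(9N)/8^(8N) = (9^9/8^8)^N = (387420489/16777216)^N.
The square-root prefactors combine to sqrt(2π·9N) / (sqrt(2π N)·sqrt(2π·8N)) = sqrt(9 / (2π·8·N)) = sqrt(9/(16π·20n)).
Substituting N = 20n: C(180n, 20n) ~ (387420489/16777216)^(20n) · sqrt(9/(16π·20n)).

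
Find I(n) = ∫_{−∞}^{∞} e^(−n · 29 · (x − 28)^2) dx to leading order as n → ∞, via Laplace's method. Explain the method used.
I(n) = sqrt(π/(29n))

Here φ(x) = 29 · (x − 28)^2 has its unique minimum at x* = 28 with φ(x*) = 0 and φ''(x*) = 58. Laplace's method gives
  I(n) ~ e^(−n φ(x*)) · sqrt(2π / (n · φ''(x*))) = sqrt(2π / (58n)) = sqrt(π/(29n)).
This is exact: substituting u = (x − 28)·sqrt(29n) gives I(n) = (1/sqrt(29n)) ∫_{−∞}^{∞} e^(−u^2) du = sqrt(π/(29n)).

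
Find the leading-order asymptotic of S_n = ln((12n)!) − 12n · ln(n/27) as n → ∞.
S_n ~ 12n · (ln 324 − 1) + O(ln n)

Stirling: ln((12n)!) = 12n ln(12n) − 12n + O(ln n).
  S_n = 12n ln(12n) − 12n − 12n ln(n/27) + O(ln n)
      = 12n ln(12n) − 12n ln n + 12n ln 27 − 12n + O(ln n)
      = 12n ln 12 + 12n ln 27 − 12n + O(ln n)
      = 12n (ln 324 − 1) + O(ln n).
Numerically ln(324) − 1 ≈ 4.7807.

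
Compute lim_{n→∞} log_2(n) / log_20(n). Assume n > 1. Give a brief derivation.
lim = ln(20) / ln(2) = log_2(20)

Change of base: log_2(n) = ln n / ln 2 and log_20(n) = ln n / ln 20. The ratio is (ln n / ln 2) · (ln 20 / ln n) = ln 20 / ln 2, a constant independent of n. So the limit is ln 20 / ln 2 = log_2(20).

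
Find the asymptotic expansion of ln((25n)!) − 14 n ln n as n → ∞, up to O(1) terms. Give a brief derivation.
ln((25n)!) − 14 n ln n = 11 n ln n + 25(ln 25 − 1) n + (1/2) ln(2π·25n) + O(1/n)

Stirling: ln((25n)!) = 25n ln(25n) − 25n + (1/2) ln(2π·25n) + O(1/n).
Expand 25n ln(25n) = 25n (ln n + ln 25) = 25n ln n + 25n ln 25.
Subtract 14n ln n: leading term is (25 − 14) n ln n = 11 n ln n. The next term is 25n ln 25 − 25n = 25(ln 25 − 1) n. Then the (1/2) ln(2π·25n) correction.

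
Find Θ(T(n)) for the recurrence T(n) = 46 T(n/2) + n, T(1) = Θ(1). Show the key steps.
T(n) = Θ(n^(log_2 46))

Master theorem: compare f(n) = n to n^(log_2 46) where log_2 46 ≈ 5.524. Since 1 < log_2 46, we have f(n) = O(n^(log_2 46 − ε)) for some ε > 0 — Case 1. Hence T(n) = Θ(n^(log_2 46)).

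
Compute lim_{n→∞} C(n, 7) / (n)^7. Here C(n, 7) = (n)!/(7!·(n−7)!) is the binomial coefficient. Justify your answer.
lim = 1/7! = 1/5040

With N = n → ∞: C(N, 7) / N^7 = [N(N−1)…(N−6)] / (7! · N^7) = (1/7!) · 1 · (1 − 1/n) · … · (1 − 6/n). Each factor → 1 as N → ∞, so the limit is 1/7! = 1/5040.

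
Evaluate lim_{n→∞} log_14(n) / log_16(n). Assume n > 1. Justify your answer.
lim = ln(16) / ln(14) = log_14(16)

Change of base: log_14(n) = ln n / ln 14 and log_16(n) = ln n / ln 16. The ratio is (ln n / ln 14) · (ln 16 / ln n) = ln 16 / ln 14, a constant independent of n. So the limit is ln 16 / ln 14 = log_14(16).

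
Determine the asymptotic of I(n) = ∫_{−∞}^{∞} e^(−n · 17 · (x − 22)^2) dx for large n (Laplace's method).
I(n) = sqrt(π/(17n))

Here φ(x) = 17 · (x − 22)^2 has its unique minimum at x* = 22 with φ(x*) = 0 and φ''(x*) = 34. Laplace's method gives
  I(n) ~ e^(−n φ(x*)) · sqrt(2π / (n · φ''(x*))) = sqrt(2π / (34n)) = sqrt(π/(17n)).
This is exact: substituting u = (x − 22)·sqrt(17n) gives I(n) = (1/sqrt(17n)) ∫_{−∞}^{∞} e^(−u^2) du = sqrt(π/(17n)).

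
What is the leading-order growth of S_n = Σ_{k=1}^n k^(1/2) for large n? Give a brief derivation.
S_n ~ (2/3) · n^(3/2)

Integral comparison: Σ_{k=1}^n k^(1/2) = ∫_0^n x^(1/2) dx + O(n^(1/2)). The integral is n^(1 + 1/2) / (1 + 1/2) = n^((1+2)/2) / ((1+2)/2) = (2/3) · n^(3/2).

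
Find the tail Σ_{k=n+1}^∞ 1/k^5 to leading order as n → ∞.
Σ_{k>n} 1/k^5 ~ 1/(4 · n^4)

Compare to the integral: ∫_{n}^∞ x^(−5) dx = [−x^(−4)/4]_{n}^∞ = 1/((5−1)·n^4). Euler-Maclaurin then gives
  Σ_{k>n} 1/k^5 = ∫_{n}^∞ dx/x^5 − 1/(2·n^5) + O(1/n^6).
(Equivalently this is ζ(5) − Σ_{k≤n} 1/k^5.)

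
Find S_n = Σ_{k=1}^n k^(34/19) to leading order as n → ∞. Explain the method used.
S_n ~ (19/53) · n^(53/19)

Integral comparison: Σ_{k=1}^n k^(34/19) = ∫_0^n x^(34/19) dx + O(n^(34/19)). The integral is n^(1 + 34/19) / (1 + 34/19) = n^((34+19)/19) / ((34+19)/19) = (19/53) · n^(53/19).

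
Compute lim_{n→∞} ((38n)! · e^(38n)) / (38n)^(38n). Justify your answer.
lim = ∞

Stirling: (38n)! ~ sqrt(2π·38n) · (38n/e)^(38n). Hence
  (38n)! · e^(38n) / (38n)^(38n) ~ sqrt(2π·38n) = sqrt(2π·38) · sqrt(n) → ∞.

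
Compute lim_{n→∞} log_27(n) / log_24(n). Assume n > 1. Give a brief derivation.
lim = ln(24) / ln(27) = log_27(24)

Change of base: log_27(n) = ln n / ln 27 and log_24(n) = ln n / ln 24. The ratio is (ln n / ln 27) · (ln 24 / ln n) = ln 24 / ln 27, a constant independent of n. So the limit is ln 24 / ln 27 = log_27(24).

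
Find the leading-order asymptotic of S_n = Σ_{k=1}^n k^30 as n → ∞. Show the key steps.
S_n ~ n^31 / 31

By integral comparison (Euler-Maclaurin), Σ_{k=1}^n k^30 = ∫_0^n x^30 dx + O(n^30) = n^31/31 + O(n^30). (Equivalently, Faulhaber's formula gives the same leading term.)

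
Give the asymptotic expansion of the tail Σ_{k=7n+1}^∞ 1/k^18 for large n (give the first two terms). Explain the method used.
Σ_{k>7n} 1/k^18 = 1/(17 · (7n)^17) − 1/(2 · (7n)^18) + O(1/(7n)^19)

Compare to the integral: ∫_{7n}^∞ x^(−18) dx = [−x^(−17)/17]_{7n}^∞ = 1/((18−1)·(7n)^17). The Euler-Maclaurin correction adds −f(7n)/2 = −1/(2·(7n)^18). Euler-Maclaurin then gives
  Σ_{k>7n} 1/k^18 = ∫_{7n}^∞ dx/x^18 − 1/(2·(7n)^18) + O(1/(7n)^19).
(Equivalently this is ζ(18) − Σ_{k≤7n} 1/k^18.)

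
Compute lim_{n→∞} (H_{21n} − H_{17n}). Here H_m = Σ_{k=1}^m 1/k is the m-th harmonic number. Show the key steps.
lim = ln(21/17)

Euler-Maclaurin gives H_m = ln m + γ + 1/(2m) + O(1/m^2). The γ and O(1/m) terms cancel in the difference:
  H_{21n} − H_{17n} = ln(21n) − ln(17n) + O(1/n) = ln(21/17) + O(1/n).
Hence the limit is ln(21/17).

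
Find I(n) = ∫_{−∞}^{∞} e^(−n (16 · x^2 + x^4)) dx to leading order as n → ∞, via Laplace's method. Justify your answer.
I(n) ~ sqrt(π/(16n))

φ(x) = 16 · x^2 + x^4 has its unique global minimum at x* = 0 (since φ'(x) = 32x + 4x^3 = 0 only at x = 0 for real x with both coefficients positive, and φ → ∞ as |x| → ∞). At x* = 0, φ(0) = 0 and φ''(0) = 32. Laplace's method then gives
  I(n) ~ sqrt(2π / (n · φ''(0))) · e^(−n φ(0)) = sqrt(2π / (32n)) = sqrt(π/(16n)).
The x^4 term contributes only at subleading order (an O(1/n) relative correction).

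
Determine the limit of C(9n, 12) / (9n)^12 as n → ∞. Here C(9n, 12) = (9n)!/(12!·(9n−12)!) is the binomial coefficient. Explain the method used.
lim = 1/12! = 1/479001600

With N = 9n → ∞: C(N, 12) / N^12 = [N(N−1)…(N−11)] / (12! · N^12) = (1/12!) · 1 · (1 − 1/(9n)) · … · (1 − 11/(9n)). Each factor → 1 as N → ∞, so the limit is 1/12! = 1/479001600.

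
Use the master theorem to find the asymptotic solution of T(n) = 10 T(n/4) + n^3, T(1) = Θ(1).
T(n) = Θ(n^3)

log_4 10 ≈ 1.661. f(n) = n^3 dominates n^(log_4 10) since 3 > 1.661, and the regularity condition a·f(n/b) = 10·(n/4)^3 = (10/64)·n^3 ≤ c·f(n) holds with c = 10/64 ≈ 0.156 < 1. So this is Case 3: T(n) = Θ(f(n)) = Θ(n^3).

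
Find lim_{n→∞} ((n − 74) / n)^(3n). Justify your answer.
lim = e^(−222)

Rewrite as (1 − 74/n)^(3n). By the standard limit (1 + x/n)^n → e^x, we have (1 − 74/n)^n → e^(−74), and raising to the 3rd power gives e^(−222).
More precisely, ln[(1 − 74/n)^(3n)] = 3n · ln(1 − 74/n) = 3n · (-74/n + O(1/n^2)) = -222 + O(1/n) → -222.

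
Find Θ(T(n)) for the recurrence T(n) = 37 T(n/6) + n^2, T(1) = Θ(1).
T(n) = Θ(n^(log_6 37))

Master theorem: compare f(n) = n^2 to n^(log_6 37) where log_6 37 ≈ 2.015. Since 2 < log_6 37, we have f(n) = O(n^(log_6 37 − ε)) for some ε > 0 — Case 1. Hence T(n) = Θ(n^(log_6 37)).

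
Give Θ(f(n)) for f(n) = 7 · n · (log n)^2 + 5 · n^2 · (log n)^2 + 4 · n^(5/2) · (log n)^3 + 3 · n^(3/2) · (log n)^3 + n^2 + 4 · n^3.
f(n) ∈ Θ(n^3)

Compare the terms by growth order. For large n, n^a · (log n)^b dominates n^a' · (log n)^b' iff a > a', or (a = a' and b > b'). Ranking the 6 terms shows the dominant one is 4 · n^3. Hence f(n) ∈ Θ(n^3).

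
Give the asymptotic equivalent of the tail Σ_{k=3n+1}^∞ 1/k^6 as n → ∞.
Σ_{k>3n} 1/k^6 ~ 1/(5 · (3n)^5)

Compare to the integral: ∫_{3n}^∞ x^(−6) dx = [−x^(−5)/5]_{3n}^∞ = 1/((6−1)·(3n)^5). Euler-Maclaurin then gives
  Σ_{k>3n} 1/k^6 = ∫_{3n}^∞ dx/x^6 − 1/(2·(3n)^6) + O(1/(3n)^7).
(Equivalently this is ζ(6) − Σ_{k≤3n} 1/k^6.)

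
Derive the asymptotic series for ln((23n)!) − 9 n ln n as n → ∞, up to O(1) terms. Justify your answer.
ln((23n)!) − 9 n ln n = 14 n ln n + 23(ln 23 − 1) n + (1/2) ln(2π·23n) + O(1/n)

Stirling: ln((23n)!) = 23n ln(23n) − 23n + (1/2) ln(2π·23n) + O(1/n).
Expand 23n ln(23n) = 23n (ln n + ln 23) = 23n ln n + 23n ln 23.
Subtract 9n ln n: leading term is (23 − 9) n ln n = 14 n ln n. The next term is 23n ln 23 − 23n = 23(ln 23 − 1) n. Then the (1/2) ln(2π·23n) correction.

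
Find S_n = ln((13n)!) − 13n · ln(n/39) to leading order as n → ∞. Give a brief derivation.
S_n ~ 13n · (ln 507 − 1) + O(ln n)

Stirling: ln((13n)!) = 13n ln(13n) − 13n + O(ln n).
  S_n = 13n ln(13n) − 13n − 13n ln(n/39) + O(ln n)
      = 13n ln(13n) − 13n ln n + 13n ln 39 − 13n + O(ln n)
      = 13n ln 13 + 13n ln 39 − 13n + O(ln n)
      = 13n (ln 507 − 1) + O(ln n).
Numerically ln(507) − 1 ≈ 5.2285.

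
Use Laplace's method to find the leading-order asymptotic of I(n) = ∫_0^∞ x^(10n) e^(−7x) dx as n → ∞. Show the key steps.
I(n) ~ (sqrt(2π·10n) / 7) · (10n/(7e))^(10n)

Write the integrand as exp(10n ln x − 7x) and set f(x) = 10n ln x − 7x. Then f'(x) = 10n/x − 7 = 0 at x* = 10n/7, and f''(x*) = −10n/x*^2 = −7^2/(10n). Laplace's method (interior maximum) gives
  I(n) ~ e^(f(x*)) · sqrt(2π / |f''(x*)|)
        = exp(10n ln(10n/7) − 10n) · sqrt(2π · 10n / 7^2)
        = (10n/7)^(10n) e^(−10n) · sqrt(2π·10n) / 7
        = (sqrt(2π·10n) / 7) · (10n/(7e))^(10n).
This matches Γ(10n+1)/7^(10n+1) with Stirling applied to Γ.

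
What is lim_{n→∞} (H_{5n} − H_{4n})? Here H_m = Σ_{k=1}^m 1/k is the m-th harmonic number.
lim = ln(5/4)

Euler-Maclaurin gives H_m = ln m + γ + 1/(2m) + O(1/m^2). The γ and O(1/m) terms cancel in the difference:
  H_{5n} − H_{4n} = ln(5n) − ln(4n) + O(1/n) = ln(5/4) + O(1/n).
Hence the limit is ln(5/4).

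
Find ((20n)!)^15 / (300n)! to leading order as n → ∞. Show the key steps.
((20n)!)^15/(300n)! ~ ((2π·20n)^(14/2) / sqrt(15)) · 15^(−15·20n)  →  0

Write N = 20n. Stirling: N! ~ sqrt(2π N)(N/e)^N and (15N)! ~ sqrt(2π·15N)·(15N/e)^(15N).
  (N!)^15/(15N)! ~ (2π N)^(15/2) (N/e)^(15N) / [sqrt(2π·15N) (15N/e)^(15N)]
     = (2π N)^(15/2) / sqrt(2π·15N) · (N/(15N))^(15N)
     = (2π N)^((15−1)/2) / sqrt(15) · 15^(−15N).
Since 15^15 > 1, the factor 15^(−15N) decays exponentially, so the ratio → 0. Substituting N = 20n gives the stated form.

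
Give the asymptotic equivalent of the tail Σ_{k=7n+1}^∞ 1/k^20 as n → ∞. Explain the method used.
Σ_{k>7n} 1/k^20 ~ 1/(19 · (7n)^19)

Compare to the integral: ∫_{7n}^∞ x^(−20) dx = [−x^(−19)/19]_{7n}^∞ = 1/((20−1)·(7n)^19). Euler-Maclaurin then gives
  Σ_{k>7n} 1/k^20 = ∫_{7n}^∞ dx/x^20 − 1/(2·(7n)^20) + O(1/(7n)^21).
(Equivalently this is ζ(20) − Σ_{k≤7n} 1/k^20.)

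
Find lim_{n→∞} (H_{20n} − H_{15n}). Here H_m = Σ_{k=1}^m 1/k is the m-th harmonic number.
lim = ln(20/15) = ln(4/3)

Euler-Maclaurin gives H_m = ln m + γ + 1/(2m) + O(1/m^2). The γ and O(1/m) terms cancel in the difference:
  H_{20n} − H_{15n} = ln(20n) − ln(15n) + O(1/n) = ln(20/15) + O(1/n).
Hence the limit is ln(20/15) = ln(4/3).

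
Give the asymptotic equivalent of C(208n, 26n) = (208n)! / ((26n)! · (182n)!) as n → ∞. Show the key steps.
C(208n, 26n) ~ (16777216/823543)^(26n) · sqrt(4/(7π·26n))

Write N = 26n. Apply Stirling to each factorial:
  (8N)! ~ sqrt(2π·8N) · (8N/e)^(8N),
  N! ~ sqrt(2π N) · (N/e)^N,
  (7N)! ~ sqrt(2π·7N) · (7N/e)^(7N).
The exponential factors combine to (8N)^(8N) / (N^N · (7N)^(7N)) = 8^(8N)/7^(7N) = (8^8/7^7)^N = (16777216/823543)^N.
The square-root prefactors combine to sqrt(2π·8N) / (sqrt(2π N)·sqrt(2π·7N)) = sqrt(8 / (2π·7·N)) = sqrt(4/(7π·26n)).
Substituting N = 26n: C(208n, 26n) ~ (16777216/823543)^(26n) · sqrt(4/(7π·26n)).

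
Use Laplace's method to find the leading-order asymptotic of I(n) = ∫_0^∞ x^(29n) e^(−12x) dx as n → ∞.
I(n) ~ (sqrt(2π·29n) / 12) · (29n/(12e))^(29n)

Write the integrand as exp(29n ln x − 12x) and set f(x) = 29n ln x − 12x. Then f'(x) = 29n/x − 12 = 0 at x* = 29n/12, and f''(x*) = −29n/x*^2 = −12^2/(29n). Laplace's method (interior maximum) gives
  I(n) ~ e^(f(x*)) · sqrt(2π / |f''(x*)|)
        = exp(29n ln(29n/12) − 29n) · sqrt(2π · 29n / 12^2)
        = (29n/12)^(29n) e^(−29n) · sqrt(2π·29n) / 12
        = (sqrt(2π·29n) / 12) · (29n/(12e))^(29n).
This matches Γ(29n+1)/12^(29n+1) with Stirling applied to Γ.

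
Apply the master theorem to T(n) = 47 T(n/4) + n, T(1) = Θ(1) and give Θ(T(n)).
T(n) = Θ(n^(log_4 47))

Master theorem: compare f(n) = n to n^(log_4 47) where log_4 47 ≈ 2.777. Since 1 < log_4 47, we have f(n) = O(n^(log_4 47 − ε)) for some ε > 0 — Case 1. Hence T(n) = Θ(n^(log_4 47)).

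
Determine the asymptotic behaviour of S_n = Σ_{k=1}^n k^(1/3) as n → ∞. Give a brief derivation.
S_n ~ (3/4) · n^(4/3)

Integral comparison: Σ_{k=1}^n k^(1/3) = ∫_0^n x^(1/3) dx + O(n^(1/3)). The integral is n^(1 + 1/3) / (1 + 1/3) = n^((1+3)/3) / ((1+3)/3) = (3/4) · n^(4/3).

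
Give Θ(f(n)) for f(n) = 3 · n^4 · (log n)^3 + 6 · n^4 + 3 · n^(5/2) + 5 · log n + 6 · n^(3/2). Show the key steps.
f(n) ∈ Θ(n^4 · (log n)^3)

Compare the terms by growth order. For large n, n^a · (log n)^b dominates n^a' · (log n)^b' iff a > a', or (a = a' and b > b'). Ranking the 5 terms shows the dominant one is 3 · n^4 · (log n)^3. Hence f(n) ∈ Θ(n^4 · (log n)^3).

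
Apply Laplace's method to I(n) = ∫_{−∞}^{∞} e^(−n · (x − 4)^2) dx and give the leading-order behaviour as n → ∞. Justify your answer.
I(n) = sqrt(π/n)

Here φ(x) = (x − 4)^2 has its unique minimum at x* = 4 with φ(x*) = 0 and φ''(x*) = 2. Laplace's method gives
  I(n) ~ e^(−n φ(x*)) · sqrt(2π / (n · φ''(x*))) = sqrt(2π / (2n)) = sqrt(π/n).
This is exact: substituting u = (x − 4)·sqrt(n) gives I(n) = (1/sqrt(n)) ∫_{−∞}^{∞} e^(−u^2) du = sqrt(π/n).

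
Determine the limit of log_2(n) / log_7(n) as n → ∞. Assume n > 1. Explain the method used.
lim = ln(7) / ln(2) = log_2(7)

Change of base: log_2(n) = ln n / ln 2 and log_7(n) = ln n / ln 7. The ratio is (ln n / ln 2) · (ln 7 / ln n) = ln 7 / ln 2, a constant independent of n. So the limit is ln 7 / ln 2 = log_2(7).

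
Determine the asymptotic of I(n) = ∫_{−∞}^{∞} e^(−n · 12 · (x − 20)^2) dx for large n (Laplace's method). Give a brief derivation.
I(n) = sqrt(π/(12n))

Here φ(x) = 12 · (x − 20)^2 has its unique minimum at x* = 20 with φ(x*) = 0 and φ''(x*) = 24. Laplace's method gives
  I(n) ~ e^(−n φ(x*)) · sqrt(2π / (n · φ''(x*))) = sqrt(2π / (24n)) = sqrt(π/(12n)).
This is exact: substituting u = (x − 20)·sqrt(12n) gives I(n) = (1/sqrt(12n)) ∫_{−∞}^{∞} e^(−u^2) du = sqrt(π/(12n)).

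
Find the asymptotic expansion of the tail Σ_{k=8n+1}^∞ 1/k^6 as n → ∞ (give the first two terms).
Σ_{k>8n} 1/k^6 = 1/(5 · (8n)^5) − 1/(2 · (8n)^6) + O(1/(8n)^7)

Compare to the integral: ∫_{8n}^∞ x^(−6) dx = [−x^(−5)/5]_{8n}^∞ = 1/((6−1)·(8n)^5). The Euler-Maclaurin correction adds −f(8n)/2 = −1/(2·(8n)^6). Euler-Maclaurin then gives
  Σ_{k>8n} 1/k^6 = ∫_{8n}^∞ dx/x^6 − 1/(2·(8n)^6) + O(1/(8n)^7).
(Equivalently this is ζ(6) − Σ_{k≤8n} 1/k^6.)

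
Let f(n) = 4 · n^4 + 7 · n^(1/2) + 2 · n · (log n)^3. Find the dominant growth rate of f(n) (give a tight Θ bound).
f(n) ∈ Θ(n^4)

Compare the terms by growth order. For large n, n^a · (log n)^b dominates n^a' · (log n)^b' iff a > a', or (a = a' and b > b'). Ranking the 3 terms shows the dominant one is 4 · n^4. Hence f(n) ∈ Θ(n^4).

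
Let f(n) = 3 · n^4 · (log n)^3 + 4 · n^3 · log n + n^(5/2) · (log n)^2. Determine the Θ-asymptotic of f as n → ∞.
f(n) ∈ Θ(n^4 · (log n)^3)

Compare the terms by growth order. For large n, n^a · (log n)^b dominates n^a' · (log n)^b' iff a > a', or (a = a' and b > b'). Ranking the 3 terms shows the dominant one is 3 · n^4 · (log n)^3. Hence f(n) ∈ Θ(n^4 · (log n)^3).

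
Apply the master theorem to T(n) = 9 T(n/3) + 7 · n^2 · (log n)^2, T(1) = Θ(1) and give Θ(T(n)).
T(n) = Θ(n^2 · (log n)^3)

Here log_3 9 = 2 and f(n) = 7 · n^2 · (log n)^2 = Θ(n^(log_3 9) · (log n)^2). This is the extended Case 2 of the master theorem (f matches the critical exponent up to log factors), giving T(n) = Θ(n^(log_3 9) · (log n)^(2+1)) = Θ(n^2 · (log n)^3).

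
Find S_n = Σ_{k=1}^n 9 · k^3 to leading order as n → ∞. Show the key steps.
S_n ~ 9 · n^4 / 4

By integral comparison (Euler-Maclaurin), Σ_{k=1}^n 9 · k^3 = 9 · ∫_0^n x^3 dx + O(n^3) = 9 · n^4/4 + O(n^3). (Equivalently, Faulhaber's formula gives the same leading term.)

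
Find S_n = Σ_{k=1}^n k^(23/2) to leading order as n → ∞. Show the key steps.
S_n ~ (2/25) · n^(25/2)

Integral comparison: Σ_{k=1}^n k^(23/2) = ∫_0^n x^(23/2) dx + O(n^(23/2)). The integral is n^(1 + 23/2) / (1 + 23/2) = n^((23+2)/2) / ((23+2)/2) = (2/25) · n^(25/2).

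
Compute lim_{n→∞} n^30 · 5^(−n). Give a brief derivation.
lim = 0

Exponentials with base > 1 dominate every fixed polynomial: for any fixed c, n^c / 5^n → 0 as n → ∞ (e.g. by the ratio test, or by writing 5^n = e^(n ln 5) and noting e^(n ln 5) / n^c → ∞). Hence n^30 · 5^(−n) = n^30 / 5^n → 0.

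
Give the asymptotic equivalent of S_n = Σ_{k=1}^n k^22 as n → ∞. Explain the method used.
S_n ~ n^23 / 23

By integral comparison (Euler-Maclaurin), Σ_{k=1}^n k^22 = ∫_0^n x^22 dx + O(n^22) = n^23/23 + O(n^22). (Equivalently, Faulhaber's formula gives the same leading term.)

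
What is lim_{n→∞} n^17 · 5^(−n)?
lim = 0

Exponentials with base > 1 dominate every fixed polynomial: for any fixed c, n^c / 5^n → 0 as n → ∞ (e.g. by the ratio test, or by writing 5^n = e^(n ln 5) and noting e^(n ln 5) / n^c → ∞). Hence n^17 · 5^(−n) = n^17 / 5^n → 0.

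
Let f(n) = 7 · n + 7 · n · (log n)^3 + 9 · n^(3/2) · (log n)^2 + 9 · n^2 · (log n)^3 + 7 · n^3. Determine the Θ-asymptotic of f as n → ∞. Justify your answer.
f(n) ∈ Θ(n^3)

Compare the terms by growth order. For large n, n^a · (log n)^b dominates n^a' · (log n)^b' iff a > a', or (a = a' and b > b'). Ranking the 5 terms shows the dominant one is 7 · n^3. Hence f(n) ∈ Θ(n^3).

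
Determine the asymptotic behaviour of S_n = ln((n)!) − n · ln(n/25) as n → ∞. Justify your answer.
S_n ~ n · (ln 25 − 1) + O(ln n)

Stirling: ln((n)!) = n ln(n) − n + O(ln n).
  S_n = n ln(n) − n − n ln(n/25) + O(ln n)
      = n ln(n) − n ln n + n ln 25 − n + O(ln n)
      = n ln 25 − n + O(ln n)
      = n (ln 25 − 1) + O(ln n).
Numerically ln(25) − 1 ≈ 2.2189.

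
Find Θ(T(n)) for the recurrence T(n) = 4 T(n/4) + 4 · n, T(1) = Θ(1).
T(n) = Θ(n log n)

log_4 4 = 1, and f(n) = 4 · n = Θ(n^(log_4 4)). This is Case 2 of the master theorem: T(n) = Θ(f(n) · log n) = Θ(n log n).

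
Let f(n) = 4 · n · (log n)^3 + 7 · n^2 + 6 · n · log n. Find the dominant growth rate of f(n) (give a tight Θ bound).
f(n) ∈ Θ(n^2)

Compare the terms by growth order. For large n, n^a · (log n)^b dominates n^a' · (log n)^b' iff a > a', or (a = a' and b > b'). Ranking the 3 terms shows the dominant one is 7 · n^2. Hence f(n) ∈ Θ(n^2).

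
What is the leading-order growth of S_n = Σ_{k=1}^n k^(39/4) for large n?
S_n ~ (4/43) · n^(43/4)

Integral comparison: Σ_{k=1}^n k^(39/4) = ∫_0^n x^(39/4) dx + O(n^(39/4)). The integral is n^(1 + 39/4) / (1 + 39/4) = n^((39+4)/4) / ((39+4)/4) = (4/43) · n^(43/4).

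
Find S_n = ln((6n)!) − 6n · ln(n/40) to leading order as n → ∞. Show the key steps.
S_n ~ 6n · (ln 240 − 1) + O(ln n)

Stirling: ln((6n)!) = 6n ln(6n) − 6n + O(ln n).
  S_n = 6n ln(6n) − 6n − 6n ln(n/40) + O(ln n)
      = 6n ln(6n) − 6n ln n + 6n ln 40 − 6n + O(ln n)
      = 6n ln 6 + 6n ln 40 − 6n + O(ln n)
      = 6n (ln 240 − 1) + O(ln n).
Numerically ln(240) − 1 ≈ 4.4806.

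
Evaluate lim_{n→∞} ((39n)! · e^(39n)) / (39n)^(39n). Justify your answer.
lim = ∞

Stirling: (39n)! ~ sqrt(2π·39n) · (39n/e)^(39n). Hence
  (39n)! · e^(39n) / (39n)^(39n) ~ sqrt(2π·39n) = sqrt(2π·39) · sqrt(n) → ∞.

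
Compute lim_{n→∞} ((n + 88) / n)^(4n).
lim = e^352

Rewrite as (1 + 88/n)^(4n). By the standard limit (1 + x/n)^n → e^x, we have (1 + 88/n)^n → e^88, and raising to the 4th power gives e^352.
More precisely, ln[(1 + 88/n)^(4n)] = 4n · ln(1 + 88/n) = 4n · (88/n + O(1/n^2)) = 352 + O(1/n) → 352.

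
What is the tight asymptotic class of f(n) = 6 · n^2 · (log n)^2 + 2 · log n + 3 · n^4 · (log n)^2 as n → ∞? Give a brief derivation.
f(n) ∈ Θ(n^4 · (log n)^2)

Compare the terms by growth order. For large n, n^a · (log n)^b dominates n^a' · (log n)^b' iff a > a', or (a = a' and b > b'). Ranking the 3 terms shows the dominant one is 3 · n^4 · (log n)^2. Hence f(n) ∈ Θ(n^4 · (log n)^2).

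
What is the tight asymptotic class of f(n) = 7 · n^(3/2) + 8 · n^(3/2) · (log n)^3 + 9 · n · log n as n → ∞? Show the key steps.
f(n) ∈ Θ(n^(3/2) · (log n)^3)

Compare the terms by growth order. For large n, n^a · (log n)^b dominates n^a' · (log n)^b' iff a > a', or (a = a' and b > b'). Ranking the 3 terms shows the dominant one is 8 · n^(3/2) · (log n)^3. Hence f(n) ∈ Θ(n^(3/2) · (log n)^3).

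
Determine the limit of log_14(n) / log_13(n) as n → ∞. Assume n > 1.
lim = ln(13) / ln(14) = log_14(13)

Change of base: log_14(n) = ln n / ln 14 and log_13(n) = ln n / ln 13. The ratio is (ln n / ln 14) · (ln 13 / ln n) = ln 13 / ln 14, a constant independent of n. So the limit is ln 13 / ln 14 = log_14(13).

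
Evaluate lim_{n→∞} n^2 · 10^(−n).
lim = 0

Exponentials with base > 1 dominate every fixed polynomial: for any fixed c, n^c / 10^n → 0 as n → ∞ (e.g. by the ratio test, or by writing 10^n = e^(n ln 10) and noting e^(n ln 10) / n^c → ∞). Hence n^2 · 10^(−n) = n^2 / 10^n → 0.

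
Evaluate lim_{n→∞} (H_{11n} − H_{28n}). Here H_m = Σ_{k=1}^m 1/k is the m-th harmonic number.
lim = ln(11/28)

Euler-Maclaurin gives H_m = ln m + γ + 1/(2m) + O(1/m^2). The γ and O(1/m) terms cancel in the difference:
  H_{11n} − H_{28n} = ln(11n) − ln(28n) + O(1/n) = ln(11/28) + O(1/n).
Hence the limit is ln(11/28).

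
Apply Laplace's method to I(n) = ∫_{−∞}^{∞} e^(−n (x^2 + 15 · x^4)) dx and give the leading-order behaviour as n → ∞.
I(n) ~ sqrt(π/n)

φ(x) = x^2 + 15 · x^4 has its unique global minimum at x* = 0 (since φ'(x) = 2x + 60x^3 = 0 only at x = 0 for real x with both coefficients positive, and φ → ∞ as |x| → ∞). At x* = 0, φ(0) = 0 and φ''(0) = 2. Laplace's method then gives
  I(n) ~ sqrt(2π / (n · φ''(0))) · e^(−n φ(0)) = sqrt(2π / (2n)) = sqrt(π/n).
The 15 · x^4 term contributes only at subleading order (an O(1/n) relative correction).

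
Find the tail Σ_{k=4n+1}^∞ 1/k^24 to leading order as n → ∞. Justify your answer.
Σ_{k>4n} 1/k^24 ~ 1/(23 · (4n)^23)

Compare to the integral: ∫_{4n}^∞ x^(−24) dx = [−x^(−23)/23]_{4n}^∞ = 1/((24−1)·(4n)^23). Euler-Maclaurin then gives
  Σ_{k>4n} 1/k^24 = ∫_{4n}^∞ dx/x^24 − 1/(2·(4n)^24) + O(1/(4n)^25).
(Equivalently this is ζ(24) − Σ_{k≤4n} 1/k^24.)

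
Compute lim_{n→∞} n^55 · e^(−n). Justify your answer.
lim = 0

Exponentials with base > 1 dominate every fixed polynomial: for any fixed c, n^c / e^n → 0 as n → ∞ (e.g. by the ratio test, or since e^n grows faster than any power of n). Hence n^55 · e^(−n) = n^55 / e^n → 0.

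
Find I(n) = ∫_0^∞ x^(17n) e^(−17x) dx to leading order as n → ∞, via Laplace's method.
I(n) ~ (sqrt(2π·17n) / 17) · (17n/(17e))^(17n)

Write the integrand as exp(17n ln x − 17x) and set f(x) = 17n ln x − 17x. Then f'(x) = 17n/x − 17 = 0 at x* = 17n/17, and f''(x*) = −17n/x*^2 = −17^2/(17n). Laplace's method (interior maximum) gives
  I(n) ~ e^(f(x*)) · sqrt(2π / |f''(x*)|)
        = exp(17n ln(17n/17) − 17n) · sqrt(2π · 17n / 17^2)
        = (17n/17)^(17n) e^(−17n) · sqrt(2π·17n) / 17
        = (sqrt(2π·17n) / 17) · (17n/(17e))^(17n).
This matches Γ(17n+1)/17^(17n+1) with Stirling applied to Γ.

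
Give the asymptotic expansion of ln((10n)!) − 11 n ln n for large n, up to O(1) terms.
ln((10n)!) − 11 n ln n = −n ln n + 10(ln 10 − 1) n + (1/2) ln(2π·10n) + O(1/n)

Stirling: ln((10n)!) = 10n ln(10n) − 10n + (1/2) ln(2π·10n) + O(1/n).
Expand 10n ln(10n) = 10n (ln n + ln 10) = 10n ln n + 10n ln 10.
Subtract 11n ln n: leading term is (10 − 11) n ln n = −n ln n. The next term is 10n ln 10 − 10n = 10(ln 10 − 1) n. Then the (1/2) ln(2π·10n) correction.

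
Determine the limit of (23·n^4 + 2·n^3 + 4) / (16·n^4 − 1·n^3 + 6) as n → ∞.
lim = 23/16

For large n the leading n^4 terms dominate both numerator and denominator. Dividing top and bottom by n^4, every other term tends to 0, leaving 23/16.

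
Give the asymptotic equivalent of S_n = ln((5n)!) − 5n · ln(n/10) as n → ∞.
S_n ~ 5n · (ln 50 − 1) + O(ln n)

Stirling: ln((5n)!) = 5n ln(5n) − 5n + O(ln n).
  S_n = 5n ln(5n) − 5n − 5n ln(n/10) + O(ln n)
      = 5n ln(5n) − 5n ln n + 5n ln 10 − 5n + O(ln n)
      = 5n ln 5 + 5n ln 10 − 5n + O(ln n)
      = 5n (ln 50 − 1) + O(ln n).
Numerically ln(50) − 1 ≈ 2.9120.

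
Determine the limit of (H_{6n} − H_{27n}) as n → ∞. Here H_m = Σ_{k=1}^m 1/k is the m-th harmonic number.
lim = ln(6/27) = ln(2/9)

Euler-Maclaurin gives H_m = ln m + γ + 1/(2m) + O(1/m^2). The γ and O(1/m) terms cancel in the difference:
  H_{6n} − H_{27n} = ln(6n) − ln(27n) + O(1/n) = ln(6/27) + O(1/n).
Hence the limit is ln(6/27) = ln(2/9).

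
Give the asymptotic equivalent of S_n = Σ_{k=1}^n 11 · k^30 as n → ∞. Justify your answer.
S_n ~ 11 · n^31 / 31

By integral comparison (Euler-Maclaurin), Σ_{k=1}^n 11 · k^30 = 11 · ∫_0^n x^30 dx + O(n^30) = 11 · n^31/31 + O(n^30). (Equivalently, Faulhaber's formula gives the same leading term.)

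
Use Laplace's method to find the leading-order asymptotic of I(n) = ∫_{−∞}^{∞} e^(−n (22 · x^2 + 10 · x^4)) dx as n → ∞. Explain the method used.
I(n) ~ sqrt(π/(22n))

φ(x) = 22 · x^2 + 10 · x^4 has its unique global minimum at x* = 0 (since φ'(x) = 44x + 40x^3 = 0 only at x = 0 for real x with both coefficients positive, and φ → ∞ as |x| → ∞). At x* = 0, φ(0) = 0 and φ''(0) = 44. Laplace's method then gives
  I(n) ~ sqrt(2π / (n · φ''(0))) · e^(−n φ(0)) = sqrt(2π / (44n)) = sqrt(π/(22n)).
The 10 · x^4 term contributes only at subleading order (an O(1/n) relative correction).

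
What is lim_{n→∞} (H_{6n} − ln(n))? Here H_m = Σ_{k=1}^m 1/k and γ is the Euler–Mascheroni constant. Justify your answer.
lim = ln 6 + γ

By Euler-Maclaurin, H_m = ln m + γ + O(1/m). So
  H_{6n} − ln(n) = ln(6n) + γ − ln(n) + O(1/n)
                       = ln(6/1) + γ + O(1/n).
Hence the limit is ln(6/1) + γ.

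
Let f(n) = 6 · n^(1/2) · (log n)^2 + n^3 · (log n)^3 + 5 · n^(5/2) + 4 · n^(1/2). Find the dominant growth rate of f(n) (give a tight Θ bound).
f(n) ∈ Θ(n^3 · (log n)^3)

Compare the terms by growth order. For large n, n^a · (log n)^b dominates n^a' · (log n)^b' iff a > a', or (a = a' and b > b'). Ranking the 4 terms shows the dominant one is n^3 · (log n)^3. Hence f(n) ∈ Θ(n^3 · (log n)^3).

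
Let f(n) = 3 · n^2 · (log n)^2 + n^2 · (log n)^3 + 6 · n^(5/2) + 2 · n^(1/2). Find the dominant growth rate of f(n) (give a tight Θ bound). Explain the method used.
f(n) ∈ Θ(n^(5/2))

Compare the terms by growth order. For large n, n^a · (log n)^b dominates n^a' · (log n)^b' iff a > a', or (a = a' and b > b'). Ranking the 4 terms shows the dominant one is 6 · n^(5/2). Hence f(n) ∈ Θ(n^(5/2)).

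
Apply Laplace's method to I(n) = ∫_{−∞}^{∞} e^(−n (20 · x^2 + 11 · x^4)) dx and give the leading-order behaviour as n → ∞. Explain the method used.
I(n) ~ sqrt(π/(20n))

φ(x) = 20 · x^2 + 11 · x^4 has its unique global minimum at x* = 0 (since φ'(x) = 40x + 44x^3 = 0 only at x = 0 for real x with both coefficients positive, and φ → ∞ as |x| → ∞). At x* = 0, φ(0) = 0 and φ''(0) = 40. Laplace's method then gives
  I(n) ~ sqrt(2π / (n · φ''(0))) · e^(−n φ(0)) = sqrt(2π / (40n)) = sqrt(π/(20n)).
The 11 · x^4 term contributes only at subleading order (an O(1/n) relative correction).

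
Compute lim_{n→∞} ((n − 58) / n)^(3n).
lim = e^(−174)

Rewrite as (1 − 58/n)^(3n). By the standard limit (1 + x/n)^n → e^x, we have (1 − 58/n)^n → e^(−58), and raising to the 3rd power gives e^(−174).
More precisely, ln[(1 − 58/n)^(3n)] = 3n · ln(1 − 58/n) = 3n · (-58/n + O(1/n^2)) = -174 + O(1/n) → -174.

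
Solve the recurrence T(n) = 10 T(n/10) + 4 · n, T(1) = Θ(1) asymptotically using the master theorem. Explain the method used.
T(n) = Θ(n log n)

log_10 10 = 1, and f(n) = 4 · n = Θ(n^(log_10 10)). This is Case 2 of the master theorem: T(n) = Θ(f(n) · log n) = Θ(n log n).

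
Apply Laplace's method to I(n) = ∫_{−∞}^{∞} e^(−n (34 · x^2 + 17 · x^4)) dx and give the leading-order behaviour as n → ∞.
I(n) ~ sqrt(π/(34n))

φ(x) = 34 · x^2 + 17 · x^4 has its unique global minimum at x* = 0 (since φ'(x) = 68x + 68x^3 = 0 only at x = 0 for real x with both coefficients positive, and φ → ∞ as |x| → ∞). At x* = 0, φ(0) = 0 and φ''(0) = 68. Laplace's method then gives
  I(n) ~ sqrt(2π / (n · φ''(0))) · e^(−n φ(0)) = sqrt(2π / (68n)) = sqrt(π/(34n)).
The 17 · x^4 term contributes only at subleading order (an O(1/n) relative correction).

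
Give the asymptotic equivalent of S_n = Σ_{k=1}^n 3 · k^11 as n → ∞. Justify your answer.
S_n ~ n^12 / 4

By integral comparison (Euler-Maclaurin), Σ_{k=1}^n 3 · k^11 = 3 · ∫_0^n x^11 dx + O(n^11) = 3 · n^12/12 = n^12 / 4 + O(n^11). (Equivalently, Faulhaber's formula gives the same leading term.)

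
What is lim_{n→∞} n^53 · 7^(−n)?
lim = 0

Exponentials with base > 1 dominate every fixed polynomial: for any fixed c, n^c / 7^n → 0 as n → ∞ (e.g. by the ratio test, or by writing 7^n = e^(n ln 7) and noting e^(n ln 7) / n^c → ∞). Hence n^53 · 7^(−n) = n^53 / 7^n → 0.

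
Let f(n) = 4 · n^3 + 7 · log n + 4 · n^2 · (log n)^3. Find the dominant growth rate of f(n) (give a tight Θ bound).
f(n) ∈ Θ(n^3)

Compare the terms by growth order. For large n, n^a · (log n)^b dominates n^a' · (log n)^b' iff a > a', or (a = a' and b > b'). Ranking the 3 terms shows the dominant one is 4 · n^3. Hence f(n) ∈ Θ(n^3).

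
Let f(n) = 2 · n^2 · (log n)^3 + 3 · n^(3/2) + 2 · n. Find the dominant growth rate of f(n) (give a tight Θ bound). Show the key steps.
f(n) ∈ Θ(n^2 · (log n)^3)

Compare the terms by growth order. For large n, n^a · (log n)^b dominates n^a' · (log n)^b' iff a > a', or (a = a' and b > b'). Ranking the 3 terms shows the dominant one is 2 · n^2 · (log n)^3. Hence f(n) ∈ Θ(n^2 · (log n)^3).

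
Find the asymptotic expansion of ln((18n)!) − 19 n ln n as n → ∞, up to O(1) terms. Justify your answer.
ln((18n)!) − 19 n ln n = −n ln n + 18(ln 18 − 1) n + (1/2) ln(2π·18n) + O(1/n)

Stirling: ln((18n)!) = 18n ln(18n) − 18n + (1/2) ln(2π·18n) + O(1/n).
Expand 18n ln(18n) = 18n (ln n + ln 18) = 18n ln n + 18n ln 18.
Subtract 19n ln n: leading term is (18 − 19) n ln n = −n ln n. The next term is 18n ln 18 − 18n = 18(ln 18 − 1) n. Then the (1/2) ln(2π·18n) correction.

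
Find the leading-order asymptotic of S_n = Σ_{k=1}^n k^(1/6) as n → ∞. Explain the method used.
S_n ~ (6/7) · n^(7/6)

Integral comparison: Σ_{k=1}^n k^(1/6) = ∫_0^n x^(1/6) dx + O(n^(1/6)). The integral is n^(1 + 1/6) / (1 + 1/6) = n^((1+6)/6) / ((1+6)/6) = (6/7) · n^(7/6).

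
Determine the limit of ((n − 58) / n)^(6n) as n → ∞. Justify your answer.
lim = e^(−348)

Rewrite as (1 − 58/n)^(6n). By the standard limit (1 + x/n)^n → e^x, we have (1 − 58/n)^n → e^(−58), and raising to the 6th power gives e^(−348).
More precisely, ln[(1 − 58/n)^(6n)] = 6n · ln(1 − 58/n) = 6n · (-58/n + O(1/n^2)) = -348 + O(1/n) → -348.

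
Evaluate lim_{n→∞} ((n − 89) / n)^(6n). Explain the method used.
lim = e^(−534)

Rewrite as (1 − 89/n)^(6n). By the standard limit (1 + x/n)^n → e^x, we have (1 − 89/n)^n → e^(−89), and raising to the 6th power gives e^(−534).
More precisely, ln[(1 − 89/n)^(6n)] = 6n · ln(1 − 89/n) = 6n · (-89/n + O(1/n^2)) = -534 + O(1/n) → -534.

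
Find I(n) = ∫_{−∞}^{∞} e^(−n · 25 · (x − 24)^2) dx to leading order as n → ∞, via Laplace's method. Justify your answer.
I(n) = sqrt(π/(25n))

Here φ(x) = 25 · (x − 24)^2 has its unique minimum at x* = 24 with φ(x*) = 0 and φ''(x*) = 50. Laplace's method gives
  I(n) ~ e^(−n φ(x*)) · sqrt(2π / (n · φ''(x*))) = sqrt(2π / (50n)) = sqrt(π/(25n)).
This is exact: substituting u = (x − 24)·sqrt(25n) gives I(n) = (1/sqrt(25n)) ∫_{−∞}^{∞} e^(−u^2) du = sqrt(π/(25n)).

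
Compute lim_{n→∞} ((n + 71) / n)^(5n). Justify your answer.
lim = e^355

Rewrite as (1 + 71/n)^(5n). By the standard limit (1 + x/n)^n → e^x, we have (1 + 71/n)^n → e^71, and raising to the 5th power gives e^355.
More precisely, ln[(1 + 71/n)^(5n)] = 5n · ln(1 + 71/n) = 5n · (71/n + O(1/n^2)) = 355 + O(1/n) → 355.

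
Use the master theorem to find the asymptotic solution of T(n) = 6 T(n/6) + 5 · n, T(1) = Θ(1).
T(n) = Θ(n log n)

log_6 6 = 1, and f(n) = 5 · n = Θ(n^(log_6 6)). This is Case 2 of the master theorem: T(n) = Θ(f(n) · log n) = Θ(n log n).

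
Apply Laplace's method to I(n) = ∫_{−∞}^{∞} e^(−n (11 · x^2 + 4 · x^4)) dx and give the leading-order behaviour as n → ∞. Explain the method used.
I(n) ~ sqrt(π/(11n))

φ(x) = 11 · x^2 + 4 · x^4 has its unique global minimum at x* = 0 (since φ'(x) = 22x + 16x^3 = 0 only at x = 0 for real x with both coefficients positive, and φ → ∞ as |x| → ∞). At x* = 0, φ(0) = 0 and φ''(0) = 22. Laplace's method then gives
  I(n) ~ sqrt(2π / (n · φ''(0))) · e^(−n φ(0)) = sqrt(2π / (22n)) = sqrt(π/(11n)).
The 4 · x^4 term contributes only at subleading order (an O(1/n) relative correction).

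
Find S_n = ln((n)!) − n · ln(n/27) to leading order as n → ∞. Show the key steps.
S_n ~ n · (ln 27 − 1) + O(ln n)

Stirling: ln((n)!) = n ln(n) − n + O(ln n).
  S_n = n ln(n) − n − n ln(n/27) + O(ln n)
      = n ln(n) − n ln n + n ln 27 − n + O(ln n)
      = n ln 27 − n + O(ln n)
      = n (ln 27 − 1) + O(ln n).
Numerically ln(27) − 1 ≈ 2.2958.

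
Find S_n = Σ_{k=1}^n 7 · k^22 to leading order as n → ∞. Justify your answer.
S_n ~ 7 · n^23 / 23

By integral comparison (Euler-Maclaurin), Σ_{k=1}^n 7 · k^22 = 7 · ∫_0^n x^22 dx + O(n^22) = 7 · n^23/23 + O(n^22). (Equivalently, Faulhaber's formula gives the same leading term.)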